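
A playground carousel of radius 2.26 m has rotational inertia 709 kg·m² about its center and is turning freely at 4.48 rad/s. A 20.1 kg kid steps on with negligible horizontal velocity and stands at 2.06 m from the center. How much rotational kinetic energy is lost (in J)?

energy lost ≈ 764 J

No external torque acts about the center; L_before = L_after.
Added inertia Σmr² = (20.1)(2.06)² = 85.30 kg·m²; I_f = 709.0 + 85.30 = 794.3 kg·m².
ω_f = I_p ω_i / I_f = (709.0)(4.48) / 794.3 = 3.999 rad/s.
KE_i = ½(709.0)(4.480 rad/s)² = 7115 J; KE_f = ½(794.3)(3.999)² = 6351 J.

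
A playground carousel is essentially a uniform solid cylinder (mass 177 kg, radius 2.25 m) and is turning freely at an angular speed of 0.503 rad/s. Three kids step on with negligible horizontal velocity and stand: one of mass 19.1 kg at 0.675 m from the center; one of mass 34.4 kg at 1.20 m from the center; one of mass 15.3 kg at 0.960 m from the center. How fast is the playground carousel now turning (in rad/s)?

ω_f ≈ 0.433 rad/s

The added mass arrives with no angular momentum about the center, and any external torque about the center is negligible, so the system's angular momentum is conserved.
I_p = ½(177)(2.25)² = 448.0 kg·m².
Added inertia Σmr² = (19.1)(0.675)² + (34.4)(1.20)² + (15.3)(0.960)² = 72.34 kg·m²; I_f = 448.0 + 72.34 = 520.4 kg·m².
ω_f = I_p ω_i / I_f = (448.0)(0.503) / 520.4 = 0.4331 rad/s.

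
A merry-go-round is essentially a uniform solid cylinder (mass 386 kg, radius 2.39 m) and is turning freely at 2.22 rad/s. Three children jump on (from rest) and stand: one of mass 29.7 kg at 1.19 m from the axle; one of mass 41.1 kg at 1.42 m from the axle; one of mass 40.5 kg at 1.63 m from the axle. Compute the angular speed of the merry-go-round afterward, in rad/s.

No external torque acts about the axle; L_before = L_after.
I_p = ½(386)(2.39)² = 1102 kg·m².
Added inertia Σmr² = (29.7)(1.19)² + (41.1)(1.42)² + (40.5)(1.63)² = 232.5 kg·m²; I_f = 1102 + 232.5 = 1335 kg·m².
ω_f = I_p ω_i / I_f = (1102)(2.22) / 1335 = 1.833 rad/s.

ω_f ≈ 1.83 rad/s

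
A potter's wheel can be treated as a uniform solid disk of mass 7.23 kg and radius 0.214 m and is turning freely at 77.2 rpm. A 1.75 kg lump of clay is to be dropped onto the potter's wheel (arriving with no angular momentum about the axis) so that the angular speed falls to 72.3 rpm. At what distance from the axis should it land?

r ≈ 0.0801 m

The added mass arrives with no angular momentum about the axis, and any external torque about the axis is negligible, so the system's angular momentum is conserved.
I_p = ½(7.23)(0.214)² = 0.1656 kg·m².
I_p ω_i = (I_p + m r²) ω_f ⇒ m r² = I_p(ω_i/ω_f − 1) = 0.1656(77.2/72.3 − 1) = 0.01122 kg·m².
r = √(0.01122/1.75) = 0.08007 m.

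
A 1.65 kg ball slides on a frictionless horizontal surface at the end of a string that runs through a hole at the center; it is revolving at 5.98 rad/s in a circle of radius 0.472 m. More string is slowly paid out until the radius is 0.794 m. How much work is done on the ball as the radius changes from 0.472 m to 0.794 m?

W ≈ -4.25 J

The constraining force is radial, so m r² ω about the center is conserved.
ω₂ = ω₁ (r₁/r₂)² = (5.98)(0.472/0.794)² = 2.113 rad/s.
W = ΔKE = ½m(v₂² − v₁²) = -4.250 J.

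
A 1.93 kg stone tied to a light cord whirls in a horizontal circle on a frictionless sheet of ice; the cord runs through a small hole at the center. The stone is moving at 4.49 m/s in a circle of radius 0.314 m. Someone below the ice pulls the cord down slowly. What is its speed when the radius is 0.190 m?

v₂ ≈ 7.42 m/s

The only horizontal force on the mass is along the cord (radial), so it exerts no torque about the hole and angular momentum m v r is conserved.
v₂ = v₁ r₁ / r₂ = (4.49)(0.314) / (0.190) = 7.420 m/s.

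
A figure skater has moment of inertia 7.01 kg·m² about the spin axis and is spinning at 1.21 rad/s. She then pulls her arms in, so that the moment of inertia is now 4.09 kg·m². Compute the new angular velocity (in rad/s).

ω₂ ≈ 2.07 rad/s

Angular momentum about the spin axis is conserved since the torque about it is zero.
ω₂ = I₁ω₁ / I₂ = (7.010)(1.21 rad/s) / (4.090) = 2.074 rad/s.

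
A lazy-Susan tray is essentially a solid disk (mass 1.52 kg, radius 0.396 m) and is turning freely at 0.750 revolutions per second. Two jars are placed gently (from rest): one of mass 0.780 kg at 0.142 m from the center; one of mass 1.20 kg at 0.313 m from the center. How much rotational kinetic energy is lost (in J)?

energy lost ≈ 0.699 J

The added mass arrives with no angular momentum about the center, and any external torque about the center is negligible, so the system's angular momentum is conserved.
I_p = ½(1.52)(0.396)² = 0.1192 kg·m².
Added inertia Σmr² = (0.780)(0.142)² + (1.20)(0.313)² = 0.1333 kg·m²; I_f = 0.1192 + 0.1333 = 0.2525 kg·m².
ω_f = I_p ω_i / I_f = (0.1192)(0.750) / 0.2525 = 0.3540 rev/s.
KE_i = ½(0.1192)(4.712 rad/s)² = 1.323 J; KE_f = ½(0.2525)(2.225)² = 0.6247 J.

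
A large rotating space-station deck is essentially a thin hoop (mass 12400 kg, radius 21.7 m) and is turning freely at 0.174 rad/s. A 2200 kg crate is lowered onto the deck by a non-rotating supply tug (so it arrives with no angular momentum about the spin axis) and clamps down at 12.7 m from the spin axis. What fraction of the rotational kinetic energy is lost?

fraction ≈ 0.0573

No external torque acts about the spin axis; L_before = L_after.
I_p = (12400)(21.7)² = 5.839e+06 kg·m².
Added inertia Σmr² = (2200)(12.7)² = 3.548e+05 kg·m²; I_f = 5.839e+06 + 3.548e+05 = 6.194e+06 kg·m².
ω_f = I_p ω_i / I_f = (5.839e+06)(0.174) / 6.194e+06 = 0.1640 rad/s.
KE_i = ½(5.839e+06)(0.1740 rad/s)² = 88390 J; KE_f = ½(6.194e+06)(0.1640)² = 83330 J.
Fraction lost = 0.05729.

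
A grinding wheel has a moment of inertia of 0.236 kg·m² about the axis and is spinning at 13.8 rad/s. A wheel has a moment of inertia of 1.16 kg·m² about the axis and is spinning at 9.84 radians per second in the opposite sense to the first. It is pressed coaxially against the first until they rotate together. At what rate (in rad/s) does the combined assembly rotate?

The coupling torques are internal; angular momentum about the shared axis is conserved.
Taking A's sense as positive: L = (0.2360)(13.8) − (1.160)(9.84) = -8.158 kg·m²·rad/s.
Combined I = 0.2360 + 1.160 = 1.396 kg·m².
ω_f = L / I = -8.158 / 1.396 = -5.844 rad/s.

|ω_f| ≈ 5.84 rad/s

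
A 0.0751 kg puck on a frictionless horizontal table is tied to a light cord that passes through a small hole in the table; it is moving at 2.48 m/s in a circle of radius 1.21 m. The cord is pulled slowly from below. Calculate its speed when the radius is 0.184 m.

v₂ ≈ 16.3 m/s

Central (radial) force ⇒ zero torque about the center ⇒ m v r is constant.
v₂ = v₁ r₁ / r₂ = (2.48)(1.21) / (0.184) = 16.31 m/s.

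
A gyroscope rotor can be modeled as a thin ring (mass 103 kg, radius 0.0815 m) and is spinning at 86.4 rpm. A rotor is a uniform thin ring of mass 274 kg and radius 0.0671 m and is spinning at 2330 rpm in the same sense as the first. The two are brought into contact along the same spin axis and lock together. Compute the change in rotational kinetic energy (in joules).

ΔKE ≈ -12100 J

No external torque acts about the common axis, so total angular momentum is conserved.
Moments of inertia: I_A = (103)(0.0815)² = 0.6842 kg·m²; I_B = (274)(0.0671)² = 1.234 kg·m².
Taking A's sense as positive: L = (0.6842)(86.4) + (1.234)(2330) = 2934 kg·m²·rpm.
Combined I = 0.6842 + 1.234 = 1.918 kg·m².
ω_f = L / I = 2934 / 1.918 = 1530 rpm.
KE_i = ½ΣIω² = 36750 J; KE_f = ½(1.918)(160.2)² = 24600 J.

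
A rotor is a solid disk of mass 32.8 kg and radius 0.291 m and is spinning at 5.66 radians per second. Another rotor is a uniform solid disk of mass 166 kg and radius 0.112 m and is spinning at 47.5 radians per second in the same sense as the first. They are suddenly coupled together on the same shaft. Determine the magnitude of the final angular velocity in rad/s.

|ω_f| ≈ 23.6 rad/s

No external torque acts about the common axis, so total angular momentum is conserved.
Moments of inertia: I_A = ½(32.8)(0.291)² = 1.389 kg·m²; I_B = ½(166)(0.112)² = 1.041 kg·m².
Taking A's sense as positive: L = (1.389)(5.66) + (1.041)(47.5) = 57.32 kg·m²·rad/s.
Combined I = 1.389 + 1.041 = 2.430 kg·m².
ω_f = L / I = 57.32 / 2.430 = 23.59 rad/s.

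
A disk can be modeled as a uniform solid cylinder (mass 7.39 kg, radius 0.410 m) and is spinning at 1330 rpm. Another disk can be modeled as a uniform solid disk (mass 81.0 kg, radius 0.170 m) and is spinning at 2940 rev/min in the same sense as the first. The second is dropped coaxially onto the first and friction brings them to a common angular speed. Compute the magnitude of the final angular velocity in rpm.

|ω_f| ≈ 2380 rpm

No external torque acts about the common axis, so total angular momentum is conserved.
Moments of inertia: I_A = ½(7.39)(0.410)² = 0.6211 kg·m²; I_B = ½(81.0)(0.170)² = 1.170 kg·m².
Taking A's sense as positive: L = (0.6211)(1330) + (1.170)(2940) = 4267 kg·m²·rpm.
Combined I = 0.6211 + 1.170 = 1.792 kg·m².
ω_f = L / I = 4267 / 1.792 = 2382 rpm.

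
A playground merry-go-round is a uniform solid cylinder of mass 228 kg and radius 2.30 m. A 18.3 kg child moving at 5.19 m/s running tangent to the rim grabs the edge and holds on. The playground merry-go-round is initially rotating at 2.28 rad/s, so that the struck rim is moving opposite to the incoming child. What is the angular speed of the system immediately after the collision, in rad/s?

The axle reaction passes through the axle and exerts no torque about it; angular momentum about the axle is conserved through the impact.
I_p = ½(228)(2.30)² = 603.1 kg·m². Taking the sense of the child's angular momentum as positive, L_{child} = m v R = (18.3)(5.19)(2.30) = 218.4 kg·m²/s.
L_i = −I_p ω_p + m v R = −(603.1)(2.28) + 218.4 = -1157 kg·m²/s.
After sticking, I_f = I_p + m R² = 603.1 + (18.3)(2.30)² = 699.9 kg·m².
ω_f = L_i / I_f = -1157 / 699.9 = -1.652 rad/s.

|ω_f| ≈ 1.65 rad/s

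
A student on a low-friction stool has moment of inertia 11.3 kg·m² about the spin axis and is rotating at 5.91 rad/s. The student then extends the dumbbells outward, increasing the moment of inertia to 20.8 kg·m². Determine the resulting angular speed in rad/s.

ω₂ ≈ 3.21 rad/s

Angular momentum about the spin axis is conserved since the torque about it is zero.
ω₂ = I₁ω₁ / I₂ = (11.30)(5.91 rad/s) / (20.80) = 3.211 rad/s.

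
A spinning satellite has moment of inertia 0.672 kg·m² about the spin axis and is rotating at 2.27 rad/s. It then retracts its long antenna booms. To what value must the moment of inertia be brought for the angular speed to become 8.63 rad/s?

Angular momentum about the spin axis is conserved since the torque about it is zero.
I₂ = I₁ω₁ / ω₂ = (0.672)(2.27) / (8.63) = 0.1768 kg·m².

I₂ ≈ 0.177 kg·m²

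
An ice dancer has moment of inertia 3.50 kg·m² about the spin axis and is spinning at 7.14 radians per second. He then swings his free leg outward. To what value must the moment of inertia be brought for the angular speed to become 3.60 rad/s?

Angular momentum about the spin axis is conserved since the torque about it is zero.
I₂ = I₁ω₁ / ω₂ = (3.50)(7.14) / (3.60) = 6.942 kg·m².

I₂ ≈ 6.94 kg·m²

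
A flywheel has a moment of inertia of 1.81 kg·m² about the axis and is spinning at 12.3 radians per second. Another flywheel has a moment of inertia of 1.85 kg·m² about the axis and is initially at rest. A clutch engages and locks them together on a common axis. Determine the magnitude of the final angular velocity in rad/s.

The coupling torques are internal; angular momentum about the shared axis is conserved.
Taking A's sense as positive: L = (1.810)(12.3) = 22.26 kg·m²·rad/s.
Combined I = 1.810 + 1.850 = 3.660 kg·m².
ω_f = L / I = 22.26 / 3.660 = 6.083 rad/s.

|ω_f| ≈ 6.08 rad/s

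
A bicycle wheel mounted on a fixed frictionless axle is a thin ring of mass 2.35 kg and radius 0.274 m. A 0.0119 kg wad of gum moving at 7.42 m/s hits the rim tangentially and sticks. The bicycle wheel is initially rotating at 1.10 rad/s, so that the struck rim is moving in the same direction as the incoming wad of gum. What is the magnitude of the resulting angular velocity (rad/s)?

|ω_f| ≈ 1.23 rad/s

The axle reaction passes through the axle and exerts no torque about it; angular momentum about the axle is conserved through the impact.
I_p = (2.35)(0.274)² = 0.1764 kg·m². Taking the sense of the wad of gum's angular momentum as positive, L_{wad} = m v R = (0.0119)(7.42)(0.274) = 0.02419 kg·m²/s.
L_i = +I_p ω_p + m v R = +(0.1764)(1.10) + 0.02419 = 0.2183 kg·m²/s.
After sticking, I_f = I_p + m R² = 0.1764 + (0.0119)(0.274)² = 0.1773 kg·m².
ω_f = L_i / I_f = 0.2183 / 0.1773 = 1.231 rad/s.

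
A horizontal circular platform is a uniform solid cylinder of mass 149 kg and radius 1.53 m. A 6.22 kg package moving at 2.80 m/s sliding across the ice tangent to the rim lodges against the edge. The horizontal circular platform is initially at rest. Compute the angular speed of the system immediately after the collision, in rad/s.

The axle reaction passes through the central axle and exerts no torque about it; angular momentum about the central axle is conserved through the impact.
I_p = ½(149)(1.53)² = 174.4 kg·m². Taking the sense of the package's angular momentum as positive, L_{package} = m v R = (6.22)(2.80)(1.53) = 26.65 kg·m²/s.
L_i = 0 + 26.65 = 26.65 kg·m²/s.
After sticking, I_f = I_p + m R² = 174.4 + (6.22)(1.53)² = 189.0 kg·m².
ω_f = L_i / I_f = 26.65 / 189.0 = 0.1410 rad/s.

|ω_f| ≈ 0.141 rad/s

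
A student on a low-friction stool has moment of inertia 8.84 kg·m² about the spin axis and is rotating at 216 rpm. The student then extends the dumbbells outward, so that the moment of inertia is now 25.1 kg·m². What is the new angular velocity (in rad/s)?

ω₂ ≈ 7.97 rad/s

With no external torque about the axis, L is conserved: I₁ω₁ = I₂ω₂.
ω₂ = I₁ω₁ / I₂ = (8.840)(216 rpm) / (25.10) = 76.07 rpm = 7.966 rad/s.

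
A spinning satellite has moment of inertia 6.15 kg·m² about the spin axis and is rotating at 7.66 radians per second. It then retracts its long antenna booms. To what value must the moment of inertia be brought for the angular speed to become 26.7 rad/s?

With no external torque about the axis, L is conserved: I₁ω₁ = I₂ω₂.
I₂ = I₁ω₁ / ω₂ = (6.15)(7.66) / (26.7) = 1.764 kg·m².

I₂ ≈ 1.76 kg·m²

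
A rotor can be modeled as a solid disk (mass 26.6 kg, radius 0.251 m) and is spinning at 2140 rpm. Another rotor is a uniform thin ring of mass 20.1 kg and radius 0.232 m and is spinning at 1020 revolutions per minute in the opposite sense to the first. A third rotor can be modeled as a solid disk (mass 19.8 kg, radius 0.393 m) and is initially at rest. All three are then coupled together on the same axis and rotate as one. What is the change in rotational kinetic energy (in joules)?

ΔKE ≈ -26500 J

The coupling torques are internal; angular momentum about the shared axis is conserved.
Moments of inertia: I_A = ½(26.6)(0.251)² = 0.8379 kg·m²; I_B = (20.1)(0.232)² = 1.082 kg·m²; I_C = ½(19.8)(0.393)² = 1.529 kg·m².
Taking A's sense as positive: L = (0.8379)(2140) − (1.082)(1020) = 689.6 kg·m²·rpm.
Combined I = 0.8379 + 1.082 + 1.529 = 3.449 kg·m².
ω_f = L / I = 689.6 / 3.449 = 200.0 rpm.
KE_i = ½ΣIω² = 27210 J; KE_f = ½(3.449)(20.94)² = 756.1 J.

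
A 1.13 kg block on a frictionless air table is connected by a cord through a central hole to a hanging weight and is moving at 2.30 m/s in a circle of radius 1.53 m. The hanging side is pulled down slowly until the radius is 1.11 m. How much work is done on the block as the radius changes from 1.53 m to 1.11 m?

W ≈ 2.69 J

Central (radial) force ⇒ zero torque about the center ⇒ m v r is constant.
v₂ = v₁ r₁ / r₂ = (2.30)(1.53) / (1.11) = 3.170 m/s.
W = ΔKE = ½m(v₂² − v₁²) = 2.690 J.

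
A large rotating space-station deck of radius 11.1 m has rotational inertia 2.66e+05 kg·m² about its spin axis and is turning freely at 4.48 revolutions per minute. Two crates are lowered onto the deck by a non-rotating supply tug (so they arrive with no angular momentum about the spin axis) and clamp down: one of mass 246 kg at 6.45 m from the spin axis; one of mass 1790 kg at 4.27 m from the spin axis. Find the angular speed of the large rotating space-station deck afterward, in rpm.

ω_f ≈ 3.86 rpm

No external torque acts about the spin axis; L_before = L_after.
Added inertia Σmr² = (246)(6.45)² + (1790)(4.27)² = 42870 kg·m²; I_f = 2.660e+05 + 42870 = 3.089e+05 kg·m².
ω_f = I_p ω_i / I_f = (2.660e+05)(4.48) / 3.089e+05 = 3.858 rpm.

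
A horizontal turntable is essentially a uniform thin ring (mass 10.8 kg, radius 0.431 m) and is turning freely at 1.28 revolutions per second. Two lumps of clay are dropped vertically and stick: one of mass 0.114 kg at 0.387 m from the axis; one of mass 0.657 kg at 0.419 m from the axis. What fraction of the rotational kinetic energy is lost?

The added mass arrives with no angular momentum about the axis, and any external torque about the axis is negligible, so the system's angular momentum is conserved.
I_p = (10.8)(0.431)² = 2.006 kg·m².
Added inertia Σmr² = (0.114)(0.387)² + (0.657)(0.419)² = 0.1324 kg·m²; I_f = 2.006 + 0.1324 = 2.139 kg·m².
ω_f = I_p ω_i / I_f = (2.006)(1.28) / 2.139 = 1.201 rev/s.
KE_i = ½(2.006)(8.042 rad/s)² = 64.88 J; KE_f = ½(2.139)(7.545)² = 60.87 J.
Fraction lost = 0.06192.

fraction ≈ 0.0619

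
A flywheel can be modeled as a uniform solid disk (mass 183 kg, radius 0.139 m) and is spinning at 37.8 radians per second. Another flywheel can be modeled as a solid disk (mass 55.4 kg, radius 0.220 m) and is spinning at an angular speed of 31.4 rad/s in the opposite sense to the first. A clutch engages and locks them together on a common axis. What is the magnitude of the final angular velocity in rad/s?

|ω_f| ≈ 7.95 rad/s

The coupling torques are internal; angular momentum about the shared axis is conserved.
Moments of inertia: I_A = ½(183)(0.139)² = 1.768 kg·m²; I_B = ½(55.4)(0.220)² = 1.341 kg·m².
Taking A's sense as positive: L = (1.768)(37.8) − (1.341)(31.4) = 24.73 kg·m²·rad/s.
Combined I = 1.768 + 1.341 = 3.109 kg·m².
ω_f = L / I = 24.73 / 3.109 = 7.955 rad/s.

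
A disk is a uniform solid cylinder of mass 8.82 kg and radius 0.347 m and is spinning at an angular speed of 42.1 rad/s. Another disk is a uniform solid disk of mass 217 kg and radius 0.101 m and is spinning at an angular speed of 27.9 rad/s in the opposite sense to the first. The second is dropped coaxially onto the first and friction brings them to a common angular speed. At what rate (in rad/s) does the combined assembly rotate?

|ω_f| ≈ 5.20 rad/s

The coupling torques are internal; angular momentum about the shared axis is conserved.
Moments of inertia: I_A = ½(8.82)(0.347)² = 0.5310 kg·m²; I_B = ½(217)(0.101)² = 1.107 kg·m².
Taking A's sense as positive: L = (0.5310)(42.1) − (1.107)(27.9) = -8.525 kg·m²·rad/s.
Combined I = 0.5310 + 1.107 = 1.638 kg·m².
ω_f = L / I = -8.525 / 1.638 = -5.205 rad/s.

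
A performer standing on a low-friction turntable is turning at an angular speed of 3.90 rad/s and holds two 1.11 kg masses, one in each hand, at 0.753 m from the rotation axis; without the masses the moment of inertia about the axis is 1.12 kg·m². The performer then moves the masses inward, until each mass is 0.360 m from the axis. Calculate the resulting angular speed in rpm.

ω₂ ≈ 62.9 rpm

Angular momentum about the spin axis is conserved since the torque about it is zero.
I₁ = 1.12 + 2(1.11)(0.753)² = 2.379 kg·m²; I₂ = 1.12 + 2(1.11)(0.360)² = 1.408 kg·m².
ω₂ = I₁ω₁ / I₂ = (2.379)(3.90 rad/s) / (1.408) = 6.590 rad/s = 62.93 rpm.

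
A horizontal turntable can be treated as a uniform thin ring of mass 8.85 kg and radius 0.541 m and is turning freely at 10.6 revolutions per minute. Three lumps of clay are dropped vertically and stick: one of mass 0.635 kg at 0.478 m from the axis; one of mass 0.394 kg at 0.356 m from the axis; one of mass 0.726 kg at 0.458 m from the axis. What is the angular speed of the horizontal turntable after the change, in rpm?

No external torque acts about the axis; L_before = L_after.
I_p = (8.85)(0.541)² = 2.590 kg·m².
Added inertia Σmr² = (0.635)(0.478)² + (0.394)(0.356)² + (0.726)(0.458)² = 0.3473 kg·m²; I_f = 2.590 + 0.3473 = 2.938 kg·m².
ω_f = I_p ω_i / I_f = (2.590)(10.6) / 2.938 = 9.347 rpm.

ω_f ≈ 9.35 rpm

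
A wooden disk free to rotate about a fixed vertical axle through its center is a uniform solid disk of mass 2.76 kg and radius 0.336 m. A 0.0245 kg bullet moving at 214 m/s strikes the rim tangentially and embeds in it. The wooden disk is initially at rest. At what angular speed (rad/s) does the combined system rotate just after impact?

|ω_f| ≈ 11.1 rad/s

The axle reaction passes through the axle and exerts no torque about it; angular momentum about the axle is conserved through the impact.
I_p = ½(2.76)(0.336)² = 0.1558 kg·m². Taking the sense of the bullet's angular momentum as positive, L_{bullet} = m v R = (0.0245)(214)(0.336) = 1.762 kg·m²/s.
L_i = 0 + 1.762 = 1.762 kg·m²/s.
After sticking, I_f = I_p + m R² = 0.1558 + (0.0245)(0.336)² = 0.1586 kg·m².
ω_f = L_i / I_f = 1.762 / 0.1586 = 11.11 rad/s.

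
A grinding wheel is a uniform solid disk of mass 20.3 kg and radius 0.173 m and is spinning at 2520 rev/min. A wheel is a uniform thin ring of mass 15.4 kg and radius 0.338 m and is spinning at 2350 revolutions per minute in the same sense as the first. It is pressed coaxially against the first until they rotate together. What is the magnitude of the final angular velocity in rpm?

No external torque acts about the common axis, so total angular momentum is conserved.
Moments of inertia: I_A = ½(20.3)(0.173)² = 0.3038 kg·m²; I_B = (15.4)(0.338)² = 1.759 kg·m².
Taking A's sense as positive: L = (0.3038)(2520) + (1.759)(2350) = 4900 kg·m²·rpm.
Combined I = 0.3038 + 1.759 = 2.063 kg·m².
ω_f = L / I = 4900 / 2.063 = 2375 rpm.

|ω_f| ≈ 2380 rpm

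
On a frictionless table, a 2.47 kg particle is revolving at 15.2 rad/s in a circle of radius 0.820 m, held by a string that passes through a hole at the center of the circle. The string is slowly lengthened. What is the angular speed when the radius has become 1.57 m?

The constraining force is radial, so m r² ω about the center is conserved.
ω₂ = ω₁ (r₁/r₂)² = (15.2)(0.820/1.57)² = 4.146 rad/s.

ω₂ ≈ 4.15 rad/s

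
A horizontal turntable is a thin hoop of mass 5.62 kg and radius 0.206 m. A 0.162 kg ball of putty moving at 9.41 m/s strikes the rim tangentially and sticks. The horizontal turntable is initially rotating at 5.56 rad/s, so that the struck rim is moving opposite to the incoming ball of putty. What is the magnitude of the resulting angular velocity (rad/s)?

The axle reaction passes through the axle and exerts no torque about it; angular momentum about the axle is conserved through the impact.
I_p = (5.62)(0.206)² = 0.2385 kg·m². Taking the sense of the ball of putty's angular momentum as positive, L_{ball} = m v R = (0.162)(9.41)(0.206) = 0.3140 kg·m²/s.
L_i = −I_p ω_p + m v R = −(0.2385)(5.56) + 0.3140 = -1.012 kg·m²/s.
After sticking, I_f = I_p + m R² = 0.2385 + (0.162)(0.206)² = 0.2454 kg·m².
ω_f = L_i / I_f = -1.012 / 0.2454 = -4.124 rad/s.

|ω_f| ≈ 4.12 rad/s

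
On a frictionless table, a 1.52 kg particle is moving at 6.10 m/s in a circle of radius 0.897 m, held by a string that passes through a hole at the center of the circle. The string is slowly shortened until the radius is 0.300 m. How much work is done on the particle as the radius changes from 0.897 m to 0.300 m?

W ≈ 225 J

The only horizontal force on the mass is along the cord (radial), so it exerts no torque about the hole and angular momentum m v r is conserved.
v₂ = v₁ r₁ / r₂ = (6.10)(0.897) / (0.300) = 18.24 m/s.
W = ΔKE = ½m(v₂² − v₁²) = 224.5 J.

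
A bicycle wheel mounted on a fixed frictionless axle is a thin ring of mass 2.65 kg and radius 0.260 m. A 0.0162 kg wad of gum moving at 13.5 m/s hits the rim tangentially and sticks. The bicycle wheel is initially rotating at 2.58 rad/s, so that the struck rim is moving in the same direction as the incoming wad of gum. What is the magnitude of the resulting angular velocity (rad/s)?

|ω_f| ≈ 2.88 rad/s

The axle reaction passes through the axle and exerts no torque about it; angular momentum about the axle is conserved through the impact.
I_p = (2.65)(0.260)² = 0.1791 kg·m². Taking the sense of the wad of gum's angular momentum as positive, L_{wad} = m v R = (0.0162)(13.5)(0.260) = 0.05686 kg·m²/s.
L_i = +I_p ω_p + m v R = +(0.1791)(2.58) + 0.05686 = 0.5190 kg·m²/s.
After sticking, I_f = I_p + m R² = 0.1791 + (0.0162)(0.260)² = 0.1802 kg·m².
ω_f = L_i / I_f = 0.5190 / 0.1802 = 2.880 rad/s.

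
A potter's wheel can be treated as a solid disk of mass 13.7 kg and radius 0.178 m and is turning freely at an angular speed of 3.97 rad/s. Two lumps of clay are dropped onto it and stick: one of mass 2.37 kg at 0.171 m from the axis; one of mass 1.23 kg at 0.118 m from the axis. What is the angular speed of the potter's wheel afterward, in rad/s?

No external torque acts about the axis; L_before = L_after.
I_p = ½(13.7)(0.178)² = 0.2170 kg·m².
Added inertia Σmr² = (2.37)(0.171)² + (1.23)(0.118)² = 0.08643 kg·m²; I_f = 0.2170 + 0.08643 = 0.3035 kg·m².
ω_f = I_p ω_i / I_f = (0.2170)(3.97) / 0.3035 = 2.839 rad/s.

ω_f ≈ 2.84 rad/s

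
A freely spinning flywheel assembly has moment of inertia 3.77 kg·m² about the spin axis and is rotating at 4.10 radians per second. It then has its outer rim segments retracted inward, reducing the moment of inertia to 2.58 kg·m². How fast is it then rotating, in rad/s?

ω₂ ≈ 5.99 rad/s

No external torque acts about the spin axis, so angular momentum is conserved.
ω₂ = I₁ω₁ / I₂ = (3.770)(4.10 rad/s) / (2.580) = 5.991 rad/s.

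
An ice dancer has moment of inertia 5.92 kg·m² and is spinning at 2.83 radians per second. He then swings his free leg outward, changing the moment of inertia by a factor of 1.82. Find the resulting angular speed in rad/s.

ω₂ ≈ 1.55 rad/s

With no external torque about the axis, L is conserved: I₁ω₁ = I₂ω₂.
I₂ = 1.82 × 5.92 = 10.77 kg·m².
ω₂ = I₁ω₁ / I₂ = (5.920)(2.83 rad/s) / (10.77) = 1.555 rad/s.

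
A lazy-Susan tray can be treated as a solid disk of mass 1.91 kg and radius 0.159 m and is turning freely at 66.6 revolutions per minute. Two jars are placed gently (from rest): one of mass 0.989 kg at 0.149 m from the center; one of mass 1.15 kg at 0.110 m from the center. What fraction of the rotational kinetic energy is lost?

No external torque acts about the center; L_before = L_after.
I_p = ½(1.91)(0.159)² = 0.02414 kg·m².
Added inertia Σmr² = (0.989)(0.149)² + (1.15)(0.110)² = 0.03587 kg·m²; I_f = 0.02414 + 0.03587 = 0.06002 kg·m².
ω_f = I_p ω_i / I_f = (0.02414)(66.6) / 0.06002 = 26.79 rpm.
KE_i = ½(0.02414)(6.974 rad/s)² = 0.5872 J; KE_f = ½(0.06002)(2.806)² = 0.2362 J.
Fraction lost = 0.5977.

fraction ≈ 0.598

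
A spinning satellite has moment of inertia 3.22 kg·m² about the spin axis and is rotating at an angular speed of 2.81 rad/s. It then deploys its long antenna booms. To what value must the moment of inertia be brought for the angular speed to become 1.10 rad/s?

I₂ ≈ 8.23 kg·m²

Angular momentum about the spin axis is conserved since the torque about it is zero.
I₂ = I₁ω₁ / ω₂ = (3.22)(2.81) / (1.10) = 8.226 kg·m².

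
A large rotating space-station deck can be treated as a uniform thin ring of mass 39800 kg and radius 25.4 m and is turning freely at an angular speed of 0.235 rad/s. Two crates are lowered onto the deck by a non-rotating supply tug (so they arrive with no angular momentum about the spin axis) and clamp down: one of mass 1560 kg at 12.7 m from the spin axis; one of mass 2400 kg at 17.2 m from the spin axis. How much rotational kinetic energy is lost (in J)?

The added mass arrives with no angular momentum about the spin axis, and any external torque about the spin axis is negligible, so the system's angular momentum is conserved.
I_p = (39800)(25.4)² = 2.568e+07 kg·m².
Added inertia Σmr² = (1560)(12.7)² + (2400)(17.2)² = 9.616e+05 kg·m²; I_f = 2.568e+07 + 9.616e+05 = 2.664e+07 kg·m².
ω_f = I_p ω_i / I_f = (2.568e+07)(0.235) / 2.664e+07 = 0.2265 rad/s.
KE_i = ½(2.568e+07)(0.2350 rad/s)² = 7.090e+05 J; KE_f = ½(2.664e+07)(0.2265)² = 6.834e+05 J.

energy lost ≈ 25600 J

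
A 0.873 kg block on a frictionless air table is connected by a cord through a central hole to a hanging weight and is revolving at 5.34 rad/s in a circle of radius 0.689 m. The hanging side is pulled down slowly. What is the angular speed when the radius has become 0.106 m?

The constraining force is radial, so m r² ω about the center is conserved.
ω₂ = ω₁ (r₁/r₂)² = (5.34)(0.689/0.106)² = 225.6 rad/s.

ω₂ ≈ 226 rad/s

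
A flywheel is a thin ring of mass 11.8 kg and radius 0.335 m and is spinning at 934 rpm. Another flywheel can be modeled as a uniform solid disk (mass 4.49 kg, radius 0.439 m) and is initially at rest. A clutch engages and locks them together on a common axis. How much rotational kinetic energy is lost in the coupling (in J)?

ΔKE lost ≈ 1560 J

The coupling torques are internal; angular momentum about the shared axis is conserved.
Moments of inertia: I_A = (11.8)(0.335)² = 1.324 kg·m²; I_B = ½(4.49)(0.439)² = 0.4327 kg·m².
Taking A's sense as positive: L = (1.324)(934) = 1237 kg·m²·rpm.
Combined I = 1.324 + 0.4327 = 1.757 kg·m².
ω_f = L / I = 1237 / 1.757 = 704.0 rpm.
KE_i = ½ΣIω² = 6334 J; KE_f = ½(1.757)(73.72)² = 4774 J.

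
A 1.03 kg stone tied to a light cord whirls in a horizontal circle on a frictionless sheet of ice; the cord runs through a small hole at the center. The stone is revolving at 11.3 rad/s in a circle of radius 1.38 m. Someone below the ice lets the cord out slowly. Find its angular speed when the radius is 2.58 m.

No torque about the axis ⇒ m r₁² ω₁ = m r₂² ω₂.
ω₂ = ω₁ (r₁/r₂)² = (11.3)(1.38/2.58)² = 3.233 rad/s.

ω₂ ≈ 3.23 rad/s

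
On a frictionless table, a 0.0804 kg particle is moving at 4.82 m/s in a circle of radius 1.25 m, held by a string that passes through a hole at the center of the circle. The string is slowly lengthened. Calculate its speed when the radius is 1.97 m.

The only horizontal force on the mass is along the cord (radial), so it exerts no torque about the hole and angular momentum m v r is conserved.
v₂ = v₁ r₁ / r₂ = (4.82)(1.25) / (1.97) = 3.058 m/s.

v₂ ≈ 3.06 m/s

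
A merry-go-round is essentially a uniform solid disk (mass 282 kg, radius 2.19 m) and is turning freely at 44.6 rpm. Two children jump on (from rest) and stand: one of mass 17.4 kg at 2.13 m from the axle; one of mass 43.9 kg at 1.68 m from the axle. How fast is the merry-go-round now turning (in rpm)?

The added mass arrives with no angular momentum about the axle, and any external torque about the axle is negligible, so the system's angular momentum is conserved.
I_p = ½(282)(2.19)² = 676.3 kg·m².
Added inertia Σmr² = (17.4)(2.13)² + (43.9)(1.68)² = 202.8 kg·m²; I_f = 676.3 + 202.8 = 879.1 kg·m².
ω_f = I_p ω_i / I_f = (676.3)(44.6) / 879.1 = 34.31 rpm.

ω_f ≈ 34.3 rpm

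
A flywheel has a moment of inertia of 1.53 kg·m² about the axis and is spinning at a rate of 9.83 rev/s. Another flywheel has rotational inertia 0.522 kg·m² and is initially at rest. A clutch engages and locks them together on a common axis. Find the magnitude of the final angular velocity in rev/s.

The coupling torques are internal; angular momentum about the shared axis is conserved.
Taking A's sense as positive: L = (1.530)(9.83) = 15.04 kg·m²·rev/s.
Combined I = 1.530 + 0.5220 = 2.052 kg·m².
ω_f = L / I = 15.04 / 2.052 = 7.329 rev/s.

|ω_f| ≈ 7.33 rev/s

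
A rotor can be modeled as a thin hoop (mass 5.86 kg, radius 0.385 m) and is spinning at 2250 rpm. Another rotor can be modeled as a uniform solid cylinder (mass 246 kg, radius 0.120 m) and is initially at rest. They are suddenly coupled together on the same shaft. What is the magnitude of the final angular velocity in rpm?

The coupling torques are internal; angular momentum about the shared axis is conserved.
Moments of inertia: I_A = (5.86)(0.385)² = 0.8686 kg·m²; I_B = ½(246)(0.120)² = 1.771 kg·m².
Taking A's sense as positive: L = (0.8686)(2250) = 1954 kg·m²·rpm.
Combined I = 0.8686 + 1.771 = 2.640 kg·m².
ω_f = L / I = 1954 / 2.640 = 740.3 rpm.

|ω_f| ≈ 740 rpm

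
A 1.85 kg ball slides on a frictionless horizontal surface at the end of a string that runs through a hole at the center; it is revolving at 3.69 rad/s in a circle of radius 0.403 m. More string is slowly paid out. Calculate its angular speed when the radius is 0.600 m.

No torque about the axis ⇒ m r₁² ω₁ = m r₂² ω₂.
ω₂ = ω₁ (r₁/r₂)² = (3.69)(0.403/0.600)² = 1.665 rad/s.

ω₂ ≈ 1.66 rad/s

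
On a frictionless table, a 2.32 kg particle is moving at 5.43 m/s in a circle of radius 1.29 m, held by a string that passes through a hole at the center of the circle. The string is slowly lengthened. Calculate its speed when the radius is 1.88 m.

The only horizontal force on the mass is along the cord (radial), so it exerts no torque about the hole and angular momentum m v r is conserved.
v₂ = v₁ r₁ / r₂ = (5.43)(1.29) / (1.88) = 3.726 m/s.

v₂ ≈ 3.73 m/s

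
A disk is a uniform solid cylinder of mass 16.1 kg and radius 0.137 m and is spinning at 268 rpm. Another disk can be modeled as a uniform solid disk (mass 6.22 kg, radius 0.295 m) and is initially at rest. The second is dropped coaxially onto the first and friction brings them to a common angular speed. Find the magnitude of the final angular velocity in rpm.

|ω_f| ≈ 96.0 rpm

No external torque acts about the common axis, so total angular momentum is conserved.
Moments of inertia: I_A = ½(16.1)(0.137)² = 0.1511 kg·m²; I_B = ½(6.22)(0.295)² = 0.2706 kg·m².
Taking A's sense as positive: L = (0.1511)(268) = 40.49 kg·m²·rpm.
Combined I = 0.1511 + 0.2706 = 0.4217 kg·m².
ω_f = L / I = 40.49 / 0.4217 = 96.01 rpm.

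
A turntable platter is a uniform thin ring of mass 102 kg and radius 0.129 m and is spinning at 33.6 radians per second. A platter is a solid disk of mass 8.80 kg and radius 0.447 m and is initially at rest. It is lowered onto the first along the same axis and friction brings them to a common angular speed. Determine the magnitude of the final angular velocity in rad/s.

The coupling torques are internal; angular momentum about the shared axis is conserved.
Moments of inertia: I_A = (102)(0.129)² = 1.697 kg·m²; I_B = ½(8.80)(0.447)² = 0.8792 kg·m².
Taking A's sense as positive: L = (1.697)(33.6) = 57.03 kg·m²·rad/s.
Combined I = 1.697 + 0.8792 = 2.577 kg·m².
ω_f = L / I = 57.03 / 2.577 = 22.14 rad/s.

|ω_f| ≈ 22.1 rad/s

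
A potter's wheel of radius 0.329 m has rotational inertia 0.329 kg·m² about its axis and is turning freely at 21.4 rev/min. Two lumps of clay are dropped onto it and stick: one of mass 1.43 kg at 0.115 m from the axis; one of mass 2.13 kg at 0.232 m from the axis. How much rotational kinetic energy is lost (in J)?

The added mass arrives with no angular momentum about the axis, and any external torque about the axis is negligible, so the system's angular momentum is conserved.
Added inertia Σmr² = (1.43)(0.115)² + (2.13)(0.232)² = 0.1336 kg·m²; I_f = 0.3290 + 0.1336 = 0.4626 kg·m².
ω_f = I_p ω_i / I_f = (0.3290)(21.4) / 0.4626 = 15.22 rpm.
KE_i = ½(0.3290)(2.241 rad/s)² = 0.8261 J; KE_f = ½(0.4626)(1.594)² = 0.5876 J.

energy lost ≈ 0.239 J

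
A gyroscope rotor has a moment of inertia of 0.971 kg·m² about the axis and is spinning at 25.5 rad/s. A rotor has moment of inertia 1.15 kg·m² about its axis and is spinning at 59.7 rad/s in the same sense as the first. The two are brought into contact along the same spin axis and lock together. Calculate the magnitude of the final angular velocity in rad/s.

|ω_f| ≈ 44.0 rad/s

No external torque acts about the common axis, so total angular momentum is conserved.
Taking A's sense as positive: L = (0.9710)(25.5) + (1.150)(59.7) = 93.42 kg·m²·rad/s.
Combined I = 0.9710 + 1.150 = 2.121 kg·m².
ω_f = L / I = 93.42 / 2.121 = 44.04 rad/s.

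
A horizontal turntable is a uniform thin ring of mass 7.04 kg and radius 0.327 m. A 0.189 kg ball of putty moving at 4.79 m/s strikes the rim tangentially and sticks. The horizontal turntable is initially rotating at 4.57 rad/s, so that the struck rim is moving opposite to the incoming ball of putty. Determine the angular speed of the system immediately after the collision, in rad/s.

|ω_f| ≈ 4.07 rad/s

About the axle the impulsive forces during the collision are internal, so angular momentum about that axis is conserved.
I_p = (7.04)(0.327)² = 0.7528 kg·m². Taking the sense of the ball of putty's angular momentum as positive, L_{ball} = m v R = (0.189)(4.79)(0.327) = 0.2960 kg·m²/s.
L_i = −I_p ω_p + m v R = −(0.7528)(4.57) + 0.2960 = -3.144 kg·m²/s.
After sticking, I_f = I_p + m R² = 0.7528 + (0.189)(0.327)² = 0.7730 kg·m².
ω_f = L_i / I_f = -3.144 / 0.7730 = -4.068 rad/s.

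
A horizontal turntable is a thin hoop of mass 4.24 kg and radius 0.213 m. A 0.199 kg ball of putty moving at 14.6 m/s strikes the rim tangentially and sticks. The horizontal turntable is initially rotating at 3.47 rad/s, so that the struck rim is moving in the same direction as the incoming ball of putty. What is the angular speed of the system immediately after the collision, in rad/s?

|ω_f| ≈ 6.39 rad/s

The axle reaction passes through the axle and exerts no torque about it; angular momentum about the axle is conserved through the impact.
I_p = (4.24)(0.213)² = 0.1924 kg·m². Taking the sense of the ball of putty's angular momentum as positive, L_{ball} = m v R = (0.199)(14.6)(0.213) = 0.6189 kg·m²/s.
L_i = +I_p ω_p + m v R = +(0.1924)(3.47) + 0.6189 = 1.286 kg·m²/s.
After sticking, I_f = I_p + m R² = 0.1924 + (0.199)(0.213)² = 0.2014 kg·m².
ω_f = L_i / I_f = 1.286 / 0.2014 = 6.387 rad/s.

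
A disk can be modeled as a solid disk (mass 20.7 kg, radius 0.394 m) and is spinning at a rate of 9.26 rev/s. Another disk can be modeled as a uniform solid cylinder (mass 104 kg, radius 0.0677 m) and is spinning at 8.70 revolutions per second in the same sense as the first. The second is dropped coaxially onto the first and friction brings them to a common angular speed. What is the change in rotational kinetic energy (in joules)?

ΔKE ≈ -1.28 J

No external torque acts about the common axis, so total angular momentum is conserved.
Moments of inertia: I_A = ½(20.7)(0.394)² = 1.607 kg·m²; I_B = ½(104)(0.0677)² = 0.2383 kg·m².
Taking A's sense as positive: L = (1.607)(9.26) + (0.2383)(8.70) = 16.95 kg·m²·rev/s.
Combined I = 1.607 + 0.2383 = 1.845 kg·m².
ω_f = L / I = 16.95 / 1.845 = 9.188 rev/s.
KE_i = ½ΣIω² = 3076 J; KE_f = ½(1.845)(57.73)² = 3074 J.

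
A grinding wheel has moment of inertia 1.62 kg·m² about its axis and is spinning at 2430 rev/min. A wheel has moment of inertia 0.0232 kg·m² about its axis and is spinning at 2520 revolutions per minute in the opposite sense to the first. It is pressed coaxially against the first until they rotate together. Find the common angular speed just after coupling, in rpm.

|ω_f| ≈ 2360 rpm

The coupling torques are internal; angular momentum about the shared axis is conserved.
Taking A's sense as positive: L = (1.620)(2430) − (0.02320)(2520) = 3878 kg·m²·rpm.
Combined I = 1.620 + 0.02320 = 1.643 kg·m².
ω_f = L / I = 3878 / 1.643 = 2360 rpm.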